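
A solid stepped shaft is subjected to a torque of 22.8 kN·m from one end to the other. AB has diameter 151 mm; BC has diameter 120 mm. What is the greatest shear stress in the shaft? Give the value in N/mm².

67.2 N/mm²

Under the same torque, τ_max = 16T/(πd³) is largest where d is smallest — segment BC (d = 120 mm).
τ_max = 16·22800/(π·(0.120)³) = 6.720×10^7 Pa.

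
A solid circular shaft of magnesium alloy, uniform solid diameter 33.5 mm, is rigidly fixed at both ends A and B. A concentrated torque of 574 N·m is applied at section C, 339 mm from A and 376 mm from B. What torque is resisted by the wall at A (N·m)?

With uniform GJ and both ends fixed, compatibility θ_AC = θ_CB gives T_A·a = T_B·b, together with T_A + T_B = T₀.
T_A = T₀·b/(a+b) = 574.0·376/715.0 = 301.9 N·m; T_B = 272.1 N·m.

302 N·m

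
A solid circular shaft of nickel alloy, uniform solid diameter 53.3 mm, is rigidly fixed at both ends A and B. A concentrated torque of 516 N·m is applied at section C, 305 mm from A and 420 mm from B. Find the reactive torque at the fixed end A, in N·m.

299 N·m

With uniform GJ and both ends fixed, compatibility θ_AC = θ_CB gives T_A·a = T_B·b, together with T_A + T_B = T₀.
T_A = T₀·b/(a+b) = 516.0·420/725.0 = 298.9 N·m; T_B = 217.1 N·m.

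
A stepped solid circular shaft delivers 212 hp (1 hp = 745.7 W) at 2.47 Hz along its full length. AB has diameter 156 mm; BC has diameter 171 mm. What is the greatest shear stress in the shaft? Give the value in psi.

1980 psi

ω = 2π·2.47 = 15.52 rad/s, so T = P/ω = 212×745.7 / 15.52 = 10190 N·m.
Under the same torque, τ_max = 16T/(πd³) is largest where d is smallest — segment AB (d = 156 mm).
τ_max = 16·10190/(π·(0.156)³) = 1.367×10^7 Pa.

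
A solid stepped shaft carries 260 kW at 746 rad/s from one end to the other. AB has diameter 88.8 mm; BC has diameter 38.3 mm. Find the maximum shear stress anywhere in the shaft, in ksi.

ω = 746 rad/s, so T = P/ω = 260×10³ / 746.0 = 348.5 N·m.
Under the same torque, τ_max = 16T/(πd³) is largest where d is smallest — segment BC (d = 38.3 mm).
τ_max = 16·348.5/(π·(0.0383)³) = 3.159×10^7 Pa.

4.58 ksi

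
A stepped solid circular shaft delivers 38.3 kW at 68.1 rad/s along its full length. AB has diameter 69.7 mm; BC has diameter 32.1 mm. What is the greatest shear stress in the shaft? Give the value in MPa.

86.6 MPa

ω = 68.1 rad/s, so T = P/ω = 38.3×10³ / 68.10 = 562.4 N·m.
Under the same torque, τ_max = 16T/(πd³) is largest where d is smallest — segment BC (d = 32.1 mm).
τ_max = 16·562.4/(π·(0.0321)³) = 8.660×10^7 Pa.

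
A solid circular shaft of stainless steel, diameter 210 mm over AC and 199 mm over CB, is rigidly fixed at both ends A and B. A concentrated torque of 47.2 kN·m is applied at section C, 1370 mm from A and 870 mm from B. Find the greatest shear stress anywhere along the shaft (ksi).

2.48 ksi

Compatibility: T_A·a/J_AC = T_B·b/J_CB with T_A + T_B = T₀.
J_AC = 1.91×10^-4 m⁴, J_CB = 1.54×10^-4 m⁴, so T_A = T₀·(J_AC/a)/((J_AC/a)+(J_CB/b)) = 20790 N·m, T_B = 26410 N·m.
τ in each portion: τ_AC = 1.14×10^7 Pa, τ_CB = 1.71×10^7 Pa; maximum is in CB.
τ_max = T_CB·r/J = 26410·0.0995/1.54×10^-4 = 1.706×10^7 Pa.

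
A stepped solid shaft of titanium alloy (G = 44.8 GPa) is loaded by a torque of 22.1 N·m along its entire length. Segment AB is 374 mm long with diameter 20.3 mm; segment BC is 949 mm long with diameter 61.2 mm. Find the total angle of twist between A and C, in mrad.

11.4 mrad

J_AB = π(0.0203)⁴/32 = 1.67×10^-8 m⁴; J_BC = π(0.0612)⁴/32 = 1.38×10^-6 m⁴.
θ = (T/G)·Σ L_i/J_i = (22.10/44.8×10⁹)·(0.374/1.67×10^-8 + 0.949/1.38×10^-6) = 0.01141 rad.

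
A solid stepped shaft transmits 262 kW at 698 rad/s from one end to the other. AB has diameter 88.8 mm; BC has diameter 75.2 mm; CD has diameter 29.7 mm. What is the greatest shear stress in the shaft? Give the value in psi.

ω = 698 rad/s, so T = P/ω = 262×10³ / 698.0 = 375.4 N·m.
Under the same torque, τ_max = 16T/(πd³) is largest where d is smallest — segment CD (d = 29.7 mm).
τ_max = 16·375.4/(π·(0.0297)³) = 7.297×10^7 Pa.

10600 psi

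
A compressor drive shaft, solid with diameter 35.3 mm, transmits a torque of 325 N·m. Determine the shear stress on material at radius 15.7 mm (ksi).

4.85 ksi

J = πd⁴/32 = π(0.0353)⁴/32 = 1.524×10^-7 m⁴.
Shear stress varies linearly with radius: τ = T·r/J = 325.0 × 0.0157 / 1.524×10^-7 = 3.347×10^7 Pa.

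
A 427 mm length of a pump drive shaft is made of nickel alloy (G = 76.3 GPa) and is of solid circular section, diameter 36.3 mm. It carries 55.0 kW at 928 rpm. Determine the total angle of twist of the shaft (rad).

0.0186 rad

ω = 2π·928/60 = 97.18 rad/s, so T = P/ω = 55.0×10³ / 97.18 = 566.0 N·m.
J = πd⁴/32 = π(0.0363)⁴/32 = 1.705×10^-7 m⁴.
θ = T·L/(G·J) = 566.0 × 0.427 / (76.3×10⁹ × 1.705×10^-7) = 0.01858 rad.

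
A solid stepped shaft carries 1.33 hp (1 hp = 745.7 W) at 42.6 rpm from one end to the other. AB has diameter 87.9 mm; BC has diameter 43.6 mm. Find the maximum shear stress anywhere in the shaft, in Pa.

ω = 2π·42.6/60 = 4.461 rad/s, so T = P/ω = 1.33×745.7 / 4.461 = 222.3 N·m.
Under the same torque, τ_max = 16T/(πd³) is largest where d is smallest — segment BC (d = 43.6 mm).
τ_max = 16·222.3/(π·(0.0436)³) = 1.366×10^7 Pa.

1.37e7 Pa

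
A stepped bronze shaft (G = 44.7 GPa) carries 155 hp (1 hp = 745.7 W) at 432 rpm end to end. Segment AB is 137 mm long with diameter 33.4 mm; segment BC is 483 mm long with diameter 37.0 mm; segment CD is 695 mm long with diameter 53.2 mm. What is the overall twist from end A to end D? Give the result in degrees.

ω = 2π·432/60 = 45.24 rad/s, so T = P/ω = 155×745.7 / 45.24 = 2555 N·m.
J_AB = π(0.0334)⁴/32 = 1.22×10^-7 m⁴; J_BC = π(0.0370)⁴/32 = 1.84×10^-7 m⁴; J_CD = π(0.0532)⁴/32 = 7.86×10^-7 m⁴.
θ = (T/G)·Σ L_i/J_i = (2555/44.7×10⁹)·(0.137/1.22×10^-7 + 0.483/1.84×10^-7 + 0.695/7.86×10^-7) = 0.2647 rad.

15.2°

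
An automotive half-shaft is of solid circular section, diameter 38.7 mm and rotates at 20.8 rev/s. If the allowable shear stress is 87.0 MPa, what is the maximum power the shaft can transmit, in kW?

129 kW

J = πd⁴/32 = π(0.0387)⁴/32 = 2.202×10^-7 m⁴.
T_max = τ_allow·J/r = 8.70×10^7 × 2.202×10^-7 / 0.0194 = 990.1 N·m.
ω = 2π·20.8 = 130.7 rad/s, so P_max = T_max·ω = 1.294×10^5 W.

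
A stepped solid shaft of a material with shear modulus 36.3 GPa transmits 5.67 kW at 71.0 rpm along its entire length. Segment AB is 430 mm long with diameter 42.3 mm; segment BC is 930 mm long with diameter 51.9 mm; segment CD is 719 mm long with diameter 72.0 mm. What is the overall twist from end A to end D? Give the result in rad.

ω = 2π·71.0/60 = 7.435 rad/s, so T = P/ω = 5.67×10³ / 7.435 = 762.6 N·m.
J_AB = π(0.0423)⁴/32 = 3.14×10^-7 m⁴; J_BC = π(0.0519)⁴/32 = 7.12×10^-7 m⁴; J_CD = π(0.0720)⁴/32 = 2.64×10^-6 m⁴.
θ = (T/G)·Σ L_i/J_i = (762.6/36.3×10⁹)·(0.430/3.14×10^-7 + 0.930/7.12×10^-7 + 0.719/2.64×10^-6) = 0.06189 rad.

0.0619 rad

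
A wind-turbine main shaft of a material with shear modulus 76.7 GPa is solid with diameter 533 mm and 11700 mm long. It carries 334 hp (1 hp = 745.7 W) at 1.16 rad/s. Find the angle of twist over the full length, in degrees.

0.237°

ω = 1.16 rad/s, so T = P/ω = 334×745.7 / 1.160 = 214700 N·m.
J = πd⁴/32 = π(0.533)⁴/32 = 7.923×10^-3 m⁴.
θ = T·L/(G·J) = 214700 × 11.7 / (76.7×10⁹ × 7.923×10^-3) = 4.134×10^-3 rad.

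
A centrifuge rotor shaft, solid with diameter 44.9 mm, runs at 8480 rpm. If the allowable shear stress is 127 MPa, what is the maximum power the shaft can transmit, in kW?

2000 kW

J = πd⁴/32 = π(0.0449)⁴/32 = 3.990×10^-7 m⁴.
T_max = τ_allow·J/r = 1.27×10^8 × 3.990×10^-7 / 0.0224 = 2257 N·m.
ω = 2π·8480/60 = 888.0 rad/s, so P_max = T_max·ω = 2.004×10^6 W.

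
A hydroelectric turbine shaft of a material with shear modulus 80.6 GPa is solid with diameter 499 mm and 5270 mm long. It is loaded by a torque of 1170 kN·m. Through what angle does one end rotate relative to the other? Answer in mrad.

12.6 mrad

J = πd⁴/32 = π(0.499)⁴/32 = 6.087×10^-3 m⁴.
θ = T·L/(G·J) = 1.170e6 × 5.27 / (80.6×10⁹ × 6.087×10^-3) = 0.01257 rad.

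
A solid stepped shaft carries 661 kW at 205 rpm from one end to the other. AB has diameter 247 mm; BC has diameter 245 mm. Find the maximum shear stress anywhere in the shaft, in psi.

ω = 2π·205/60 = 21.47 rad/s, so T = P/ω = 661×10³ / 21.47 = 30790 N·m.
Under the same torque, τ_max = 16T/(πd³) is largest where d is smallest — segment BC (d = 245 mm).
τ_max = 16·30790/(π·(0.245)³) = 1.066×10^7 Pa.

1550 psi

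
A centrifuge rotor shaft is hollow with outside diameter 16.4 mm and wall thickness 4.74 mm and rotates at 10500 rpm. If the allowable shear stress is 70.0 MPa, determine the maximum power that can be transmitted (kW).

64.5 kW

J = π(d_o⁴ − d_i⁴)/32 = π(0.0164⁴ − 0.00692⁴)/32 = 6.877×10^-9 m⁴.
T_max = τ_allow·J/r = 7.00×10^7 × 6.877×10^-9 / 0.00820 = 58.70 N·m.
ω = 2π·10500/60 = 1100 rad/s, so P_max = T_max·ω = 6.455×10^4 W.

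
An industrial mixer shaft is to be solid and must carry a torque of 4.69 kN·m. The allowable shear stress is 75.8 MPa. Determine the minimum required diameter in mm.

For a solid shaft τ_max = 16T/(πd³), so d = (16T/(π τ_allow))^(1/3) = (16·4690/(π·7.58×10^7))^(1/3) = 0.06805 m.

68.0 mm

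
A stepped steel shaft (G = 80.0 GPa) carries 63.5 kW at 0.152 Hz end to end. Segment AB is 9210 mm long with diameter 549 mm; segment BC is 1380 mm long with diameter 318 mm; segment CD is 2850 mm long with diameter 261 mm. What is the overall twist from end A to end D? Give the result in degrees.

ω = 2π·0.152 = 0.9550 rad/s, so T = P/ω = 63.5×10³ / 0.9550 = 66490 N·m.
J_AB = π(0.549)⁴/32 = 8.92×10^-3 m⁴; J_BC = π(0.318)⁴/32 = 1.00×10^-3 m⁴; J_CD = π(0.261)⁴/32 = 4.56×10^-4 m⁴.
θ = (T/G)·Σ L_i/J_i = (66490/80.0×10⁹)·(9.21/8.92×10^-3 + 1.38/1.00×10^-3 + 2.85/4.56×10^-4) = 7.200×10^-3 rad.

0.413°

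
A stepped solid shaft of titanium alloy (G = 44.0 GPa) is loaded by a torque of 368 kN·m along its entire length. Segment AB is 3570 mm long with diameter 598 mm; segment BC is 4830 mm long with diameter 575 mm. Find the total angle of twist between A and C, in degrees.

0.352°

J_AB = π(0.598)⁴/32 = 0.0126 m⁴; J_BC = π(0.575)⁴/32 = 0.0107 m⁴.
θ = (T/G)·Σ L_i/J_i = (368000/44.0×10⁹)·(3.57/0.0126 + 4.83/0.0107) = 6.142×10^-3 rad.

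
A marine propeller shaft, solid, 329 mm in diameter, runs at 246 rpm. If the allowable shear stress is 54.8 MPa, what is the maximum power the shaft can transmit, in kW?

J = πd⁴/32 = π(0.329)⁴/32 = 1.150×10^-3 m⁴.
T_max = τ_allow·J/r = 5.48×10^7 × 1.150×10^-3 / 0.165 = 383200 N·m.
ω = 2π·246/60 = 25.76 rad/s, so P_max = T_max·ω = 9.871×10^6 W.

9870 kW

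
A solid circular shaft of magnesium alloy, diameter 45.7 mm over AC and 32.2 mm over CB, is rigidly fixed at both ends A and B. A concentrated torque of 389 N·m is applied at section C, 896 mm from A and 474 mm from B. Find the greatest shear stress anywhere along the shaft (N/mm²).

18.9 N/mm²

Compatibility: T_A·a/J_AC = T_B·b/J_CB with T_A + T_B = T₀.
J_AC = 4.28×10^-7 m⁴, J_CB = 1.06×10^-7 m⁴, so T_A = T₀·(J_AC/a)/((J_AC/a)+(J_CB/b)) = 265.4 N·m, T_B = 123.6 N·m.
τ in each portion: τ_AC = 1.42×10^7 Pa, τ_CB = 1.89×10^7 Pa; maximum is in CB.
τ_max = T_CB·r/J = 123.6·0.0161/1.06×10^-7 = 1.886×10^7 Pa.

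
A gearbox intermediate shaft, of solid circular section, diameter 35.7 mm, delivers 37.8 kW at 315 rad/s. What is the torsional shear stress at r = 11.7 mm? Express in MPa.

8.80 MPa

ω = 315 rad/s, so T = P/ω = 37.8×10³ / 315.0 = 120.0 N·m.
J = πd⁴/32 = π(0.0357)⁴/32 = 1.595×10^-7 m⁴.
Shear stress varies linearly with radius: τ = T·r/J = 120.0 × 0.0117 / 1.595×10^-7 = 8.804×10^6 Pa.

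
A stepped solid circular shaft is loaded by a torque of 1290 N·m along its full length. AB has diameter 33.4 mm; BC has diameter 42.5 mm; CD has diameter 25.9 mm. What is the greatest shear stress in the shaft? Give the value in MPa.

Under the same torque, τ_max = 16T/(πd³) is largest where d is smallest — segment CD (d = 25.9 mm).
τ_max = 16·1290/(π·(0.0259)³) = 3.781×10^8 Pa.

378 MPa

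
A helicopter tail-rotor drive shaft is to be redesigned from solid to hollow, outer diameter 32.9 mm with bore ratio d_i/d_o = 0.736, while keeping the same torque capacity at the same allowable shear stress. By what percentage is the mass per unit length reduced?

42.2 %

Equal τ_max and T ⇒ the solid shaft needs d_s³ = d_o³(1−k⁴), so d_s = 32.9·(1−0.736⁴)^(1/3) = 29.30 mm.
Area ratio A_h/A_s = d_o²(1−k²)/d_s² = (1−k²)/(1−k⁴)^(2/3) = 0.5777.
Mass saving = 1 − 0.5777 = 42.2 %.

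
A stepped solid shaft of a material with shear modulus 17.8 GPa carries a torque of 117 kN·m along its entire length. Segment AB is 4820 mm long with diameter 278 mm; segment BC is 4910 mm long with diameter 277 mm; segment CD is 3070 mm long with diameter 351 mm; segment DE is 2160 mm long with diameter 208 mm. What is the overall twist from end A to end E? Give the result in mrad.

201 mrad

J_AB = π(0.278)⁴/32 = 5.86×10^-4 m⁴; J_BC = π(0.277)⁴/32 = 5.78×10^-4 m⁴; J_CD = π(0.351)⁴/32 = 1.49×10^-3 m⁴; J_DE = π(0.208)⁴/32 = 1.84×10^-4 m⁴.
θ = (T/G)·Σ L_i/J_i = (117000/17.8×10⁹)·(4.82/5.86×10^-4 + 4.91/5.78×10^-4 + 3.07/1.49×10^-3 + 2.16/1.84×10^-4) = 0.2007 rad.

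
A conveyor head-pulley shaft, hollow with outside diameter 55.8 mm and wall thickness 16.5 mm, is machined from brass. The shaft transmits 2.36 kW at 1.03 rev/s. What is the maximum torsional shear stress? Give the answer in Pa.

ω = 2π·1.03 = 6.472 rad/s, so T = P/ω = 2.36×10³ / 6.472 = 364.7 N·m.
J = π(d_o⁴ − d_i⁴)/32 = π(0.0558⁴ − 0.0228⁴)/32 = 9.253×10^-7 m⁴.
τ_max = T·r/J = 364.7 × 0.0279 / 9.253×10^-7 = 1.100×10^7 Pa.

1.10e7 Pa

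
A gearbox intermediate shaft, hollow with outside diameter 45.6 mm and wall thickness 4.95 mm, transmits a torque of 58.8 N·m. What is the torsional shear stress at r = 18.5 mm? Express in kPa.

4100 kPa

J = π(d_o⁴ − d_i⁴)/32 = π(0.0456⁴ − 0.0357⁴)/32 = 2.650×10^-7 m⁴.
Shear stress varies linearly with radius: τ = T·r/J = 58.80 × 0.0185 / 2.650×10^-7 = 4.105×10^6 Pa.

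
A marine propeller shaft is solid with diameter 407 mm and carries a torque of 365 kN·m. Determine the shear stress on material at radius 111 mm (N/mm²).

15.0 N/mm²

J = πd⁴/32 = π(0.407)⁴/32 = 2.694×10^-3 m⁴.
Shear stress varies linearly with radius: τ = T·r/J = 365000 × 0.111 / 2.694×10^-3 = 1.504×10^7 Pa.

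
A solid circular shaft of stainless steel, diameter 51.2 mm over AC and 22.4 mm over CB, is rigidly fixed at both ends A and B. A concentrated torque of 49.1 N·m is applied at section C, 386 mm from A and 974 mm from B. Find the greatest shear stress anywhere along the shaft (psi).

Compatibility: T_A·a/J_AC = T_B·b/J_CB with T_A + T_B = T₀.
J_AC = 6.75×10^-7 m⁴, J_CB = 2.47×10^-8 m⁴, so T_A = T₀·(J_AC/a)/((J_AC/a)+(J_CB/b)) = 48.40 N·m, T_B = 0.7027 N·m.
τ in each portion: τ_AC = 1.84×10^6 Pa, τ_CB = 3.18×10^5 Pa; maximum is in AC.
τ_max = T_AC·r/J = 48.40·0.0256/6.75×10^-7 = 1.836×10^6 Pa.

266 psi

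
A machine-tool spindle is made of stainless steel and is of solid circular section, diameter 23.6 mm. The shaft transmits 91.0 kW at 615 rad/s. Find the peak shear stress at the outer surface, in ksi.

ω = 615 rad/s, so T = P/ω = 91.0×10³ / 615.0 = 148.0 N·m.
J = πd⁴/32 = π(0.0236)⁴/32 = 3.045×10^-8 m⁴.
τ_max = T·r/J = 148.0 × 0.0118 / 3.045×10^-8 = 5.733×10^7 Pa.

8.32 ksi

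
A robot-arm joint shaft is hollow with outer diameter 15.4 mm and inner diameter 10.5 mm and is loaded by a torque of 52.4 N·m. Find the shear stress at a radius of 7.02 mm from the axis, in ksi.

J = π(d_o⁴ − d_i⁴)/32 = π(0.0154⁴ − 0.0105⁴)/32 = 4.329×10^-9 m⁴.
Shear stress varies linearly with radius: τ = T·r/J = 52.40 × 0.00702 / 4.329×10^-9 = 8.498×10^7 Pa.

12.3 ksi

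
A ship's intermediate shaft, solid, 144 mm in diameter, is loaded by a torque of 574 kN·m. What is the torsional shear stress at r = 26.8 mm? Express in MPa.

364 MPa

J = πd⁴/32 = π(0.144)⁴/32 = 4.221×10^-5 m⁴.
Shear stress varies linearly with radius: τ = T·r/J = 574000 × 0.0268 / 4.221×10^-5 = 3.644×10^8 Pa.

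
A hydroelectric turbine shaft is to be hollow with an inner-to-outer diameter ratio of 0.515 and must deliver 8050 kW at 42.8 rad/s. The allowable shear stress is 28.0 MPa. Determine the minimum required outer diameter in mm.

ω = 42.8 rad/s, so T = P/ω = 8050×10³ / 42.80 = 188100 N·m.
For a hollow shaft with d_i/d_o = 0.515: τ_max = 16T/(π d_o³ (1−k⁴)), so d_o = [16T/(π τ_allow (1−k⁴))]^(1/3) = [16·188100/(π·2.80×10^7·0.9297)]^(1/3) = 0.3326 m.

333 mm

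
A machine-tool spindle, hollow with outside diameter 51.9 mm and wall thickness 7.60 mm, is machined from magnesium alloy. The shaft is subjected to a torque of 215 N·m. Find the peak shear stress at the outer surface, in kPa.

J = π(d_o⁴ − d_i⁴)/32 = π(0.0519⁴ − 0.0367⁴)/32 = 5.342×10^-7 m⁴.
τ_max = T·r/J = 215.0 × 0.0260 / 5.342×10^-7 = 1.044×10^7 Pa.

10400 kPa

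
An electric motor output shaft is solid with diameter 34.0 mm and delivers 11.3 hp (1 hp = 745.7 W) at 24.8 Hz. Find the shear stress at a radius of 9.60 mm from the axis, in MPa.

3.96 MPa

ω = 2π·24.8 = 155.8 rad/s, so T = P/ω = 11.3×745.7 / 155.8 = 54.08 N·m.
J = πd⁴/32 = π(0.0340)⁴/32 = 1.312×10^-7 m⁴.
Shear stress varies linearly with radius: τ = T·r/J = 54.08 × 0.00960 / 1.312×10^-7 = 3.957×10^6 Pa.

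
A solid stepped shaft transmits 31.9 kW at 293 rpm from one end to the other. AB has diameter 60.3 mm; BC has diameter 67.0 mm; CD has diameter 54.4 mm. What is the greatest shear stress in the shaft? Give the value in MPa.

32.9 MPa

ω = 2π·293/60 = 30.68 rad/s, so T = P/ω = 31.9×10³ / 30.68 = 1040 N·m.
Under the same torque, τ_max = 16T/(πd³) is largest where d is smallest — segment CD (d = 54.4 mm).
τ_max = 16·1040/(π·(0.0544)³) = 3.289×10^7 Pa.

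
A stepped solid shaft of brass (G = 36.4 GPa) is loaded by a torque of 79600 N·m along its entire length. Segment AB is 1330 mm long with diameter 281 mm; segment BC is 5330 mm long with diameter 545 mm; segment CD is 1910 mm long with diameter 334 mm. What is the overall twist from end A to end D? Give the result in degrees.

0.545°

J_AB = π(0.281)⁴/32 = 6.12×10^-4 m⁴; J_BC = π(0.545)⁴/32 = 8.66×10^-3 m⁴; J_CD = π(0.334)⁴/32 = 1.22×10^-3 m⁴.
θ = (T/G)·Σ L_i/J_i = (79600/36.4×10⁹)·(1.33/6.12×10^-4 + 5.33/8.66×10^-3 + 1.91/1.22×10^-3) = 9.516×10^-3 rad.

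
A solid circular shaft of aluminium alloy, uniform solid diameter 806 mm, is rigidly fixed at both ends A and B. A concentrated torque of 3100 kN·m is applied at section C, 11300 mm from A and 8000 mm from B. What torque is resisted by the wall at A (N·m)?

With uniform GJ and both ends fixed, compatibility θ_AC = θ_CB gives T_A·a = T_B·b, together with T_A + T_B = T₀.
T_A = T₀·b/(a+b) = 3.100e6·8000/19300 = 1.285e6 N·m; T_B = 1.815e6 N·m.

1.28e6 N·m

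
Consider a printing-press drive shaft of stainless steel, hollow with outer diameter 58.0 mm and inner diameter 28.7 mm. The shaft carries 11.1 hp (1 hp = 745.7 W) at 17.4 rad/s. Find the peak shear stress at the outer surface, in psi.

1920 psi

ω = 17.4 rad/s, so T = P/ω = 11.1×745.7 / 17.40 = 475.7 N·m.
J = π(d_o⁴ − d_i⁴)/32 = π(0.0580⁴ − 0.0287⁴)/32 = 1.044×10^-6 m⁴.
τ_max = T·r/J = 475.7 × 0.0290 / 1.044×10^-6 = 1.321×10^7 Pa.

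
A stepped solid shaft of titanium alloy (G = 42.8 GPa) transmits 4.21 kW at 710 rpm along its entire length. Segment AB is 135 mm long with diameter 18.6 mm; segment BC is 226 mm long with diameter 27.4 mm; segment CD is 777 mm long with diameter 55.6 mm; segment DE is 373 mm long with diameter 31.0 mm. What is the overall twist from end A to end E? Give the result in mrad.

ω = 2π·710/60 = 74.35 rad/s, so T = P/ω = 4.21×10³ / 74.35 = 56.62 N·m.
J_AB = π(0.0186)⁴/32 = 1.18×10^-8 m⁴; J_BC = π(0.0274)⁴/32 = 5.53×10^-8 m⁴; J_CD = π(0.0556)⁴/32 = 9.38×10^-7 m⁴; J_DE = π(0.0310)⁴/32 = 9.07×10^-8 m⁴.
θ = (T/G)·Σ L_i/J_i = (56.62/42.8×10⁹)·(0.135/1.18×10^-8 + 0.226/5.53×10^-8 + 0.777/9.38×10^-7 + 0.373/9.07×10^-8) = 0.02714 rad.

27.1 mrad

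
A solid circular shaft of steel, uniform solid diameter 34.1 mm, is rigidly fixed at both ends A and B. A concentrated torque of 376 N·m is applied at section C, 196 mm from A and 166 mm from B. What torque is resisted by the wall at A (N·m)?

With uniform GJ and both ends fixed, compatibility θ_AC = θ_CB gives T_A·a = T_B·b, together with T_A + T_B = T₀.
T_A = T₀·b/(a+b) = 376.0·166/362.0 = 172.4 N·m; T_B = 203.6 N·m.

172 N·m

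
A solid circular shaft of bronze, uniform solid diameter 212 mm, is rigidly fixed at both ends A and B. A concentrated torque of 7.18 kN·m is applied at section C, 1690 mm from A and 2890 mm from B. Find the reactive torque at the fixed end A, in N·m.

4530 N·m

With uniform GJ and both ends fixed, compatibility θ_AC = θ_CB gives T_A·a = T_B·b, together with T_A + T_B = T₀.
T_A = T₀·b/(a+b) = 7180·2890/4580 = 4531 N·m; T_B = 2649 N·m.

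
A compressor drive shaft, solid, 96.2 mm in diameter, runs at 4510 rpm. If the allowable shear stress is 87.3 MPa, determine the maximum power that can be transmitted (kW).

J = πd⁴/32 = π(0.0962)⁴/32 = 8.408×10^-6 m⁴.
T_max = τ_allow·J/r = 8.73×10^7 × 8.408×10^-6 / 0.0481 = 15260 N·m.
ω = 2π·4510/60 = 472.3 rad/s, so P_max = T_max·ω = 7.207×10^6 W.

7210 kW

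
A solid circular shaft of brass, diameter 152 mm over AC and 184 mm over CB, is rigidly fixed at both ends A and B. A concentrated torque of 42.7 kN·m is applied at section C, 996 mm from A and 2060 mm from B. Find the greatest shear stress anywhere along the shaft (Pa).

3.04e7 Pa

Compatibility: T_A·a/J_AC = T_B·b/J_CB with T_A + T_B = T₀.
J_AC = 5.24×10^-5 m⁴, J_CB = 1.13×10^-4 m⁴, so T_A = T₀·(J_AC/a)/((J_AC/a)+(J_CB/b)) = 20950 N·m, T_B = 21750 N·m.
τ in each portion: τ_AC = 3.04×10^7 Pa, τ_CB = 1.78×10^7 Pa; maximum is in AC.
τ_max = T_AC·r/J = 20950·0.0760/5.24×10^-5 = 3.038×10^7 Pa.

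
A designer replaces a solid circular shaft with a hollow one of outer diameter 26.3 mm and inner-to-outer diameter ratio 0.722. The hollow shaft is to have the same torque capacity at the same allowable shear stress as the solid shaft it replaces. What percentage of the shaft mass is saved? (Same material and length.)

40.9 %

Equal τ_max and T ⇒ the solid shaft needs d_s³ = d_o³(1−k⁴), so d_s = 26.3·(1−0.722⁴)^(1/3) = 23.66 mm.
Area ratio A_h/A_s = d_o²(1−k²)/d_s² = (1−k²)/(1−k⁴)^(2/3) = 0.5914.
Mass saving = 1 − 0.5914 = 40.9 %.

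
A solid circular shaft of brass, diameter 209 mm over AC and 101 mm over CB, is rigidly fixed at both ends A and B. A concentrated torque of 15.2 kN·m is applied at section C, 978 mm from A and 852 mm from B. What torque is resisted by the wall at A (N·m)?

Compatibility: T_A·a/J_AC = T_B·b/J_CB with T_A + T_B = T₀.
J_AC = 1.87×10^-4 m⁴, J_CB = 1.02×10^-5 m⁴, so T_A = T₀·(J_AC/a)/((J_AC/a)+(J_CB/b)) = 14300 N·m, T_B = 895.5 N·m.

14300 N·m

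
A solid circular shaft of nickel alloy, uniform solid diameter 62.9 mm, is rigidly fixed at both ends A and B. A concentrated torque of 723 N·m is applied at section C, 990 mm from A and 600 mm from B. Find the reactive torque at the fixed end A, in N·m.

273 N·m

With uniform GJ and both ends fixed, compatibility θ_AC = θ_CB gives T_A·a = T_B·b, together with T_A + T_B = T₀.
T_A = T₀·b/(a+b) = 723.0·600/1590 = 272.8 N·m; T_B = 450.2 N·m.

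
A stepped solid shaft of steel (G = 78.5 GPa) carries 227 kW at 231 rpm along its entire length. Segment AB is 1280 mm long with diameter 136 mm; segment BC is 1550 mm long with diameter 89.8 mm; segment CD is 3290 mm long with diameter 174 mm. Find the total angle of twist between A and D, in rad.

0.0379 rad

ω = 2π·231/60 = 24.19 rad/s, so T = P/ω = 227×10³ / 24.19 = 9384 N·m.
J_AB = π(0.136)⁴/32 = 3.36×10^-5 m⁴; J_BC = π(0.0898)⁴/32 = 6.38×10^-6 m⁴; J_CD = π(0.174)⁴/32 = 9.00×10^-5 m⁴.
θ = (T/G)·Σ L_i/J_i = (9384/78.5×10⁹)·(1.28/3.36×10^-5 + 1.55/6.38×10^-6 + 3.29/9.00×10^-5) = 0.03795 rad.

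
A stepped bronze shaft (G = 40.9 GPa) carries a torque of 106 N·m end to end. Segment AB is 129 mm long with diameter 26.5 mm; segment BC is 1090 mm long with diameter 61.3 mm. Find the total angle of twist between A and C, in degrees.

J_AB = π(0.0265)⁴/32 = 4.84×10^-8 m⁴; J_BC = π(0.0613)⁴/32 = 1.39×10^-6 m⁴.
θ = (T/G)·Σ L_i/J_i = (106.0/40.9×10⁹)·(0.129/4.84×10^-8 + 1.09/1.39×10^-6) = 8.943×10^-3 rad.

0.512°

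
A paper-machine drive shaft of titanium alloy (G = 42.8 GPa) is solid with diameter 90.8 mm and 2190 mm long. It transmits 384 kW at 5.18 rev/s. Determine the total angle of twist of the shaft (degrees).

ω = 2π·5.18 = 32.55 rad/s, so T = P/ω = 384×10³ / 32.55 = 11800 N·m.
J = πd⁴/32 = π(0.0908)⁴/32 = 6.673×10^-6 m⁴.
θ = T·L/(G·J) = 11800 × 2.19 / (42.8×10⁹ × 6.673×10^-6) = 0.09046 rad.

5.18°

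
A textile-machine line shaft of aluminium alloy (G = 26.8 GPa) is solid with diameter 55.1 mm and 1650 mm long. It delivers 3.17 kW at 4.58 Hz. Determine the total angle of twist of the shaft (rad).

0.00749 rad

ω = 2π·4.58 = 28.78 rad/s, so T = P/ω = 3.17×10³ / 28.78 = 110.2 N·m.
J = πd⁴/32 = π(0.0551)⁴/32 = 9.049×10^-7 m⁴.
θ = T·L/(G·J) = 110.2 × 1.65 / (26.8×10⁹ × 9.049×10^-7) = 7.495×10^-3 rad.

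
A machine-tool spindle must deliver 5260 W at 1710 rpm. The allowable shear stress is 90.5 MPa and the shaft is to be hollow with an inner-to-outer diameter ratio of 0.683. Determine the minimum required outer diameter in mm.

ω = 2π·1710/60 = 179.1 rad/s, so T = P/ω = 5260 / 179.1 = 29.37 N·m.
For a hollow shaft with d_i/d_o = 0.683: τ_max = 16T/(π d_o³ (1−k⁴)), so d_o = [16T/(π τ_allow (1−k⁴))]^(1/3) = [16·29.37/(π·9.05×10^7·0.7824)]^(1/3) = 0.01283 m.

12.8 mm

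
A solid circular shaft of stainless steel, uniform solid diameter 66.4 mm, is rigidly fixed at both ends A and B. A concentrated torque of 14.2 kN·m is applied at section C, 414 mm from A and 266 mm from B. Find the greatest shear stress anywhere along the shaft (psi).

With uniform GJ and both ends fixed, compatibility θ_AC = θ_CB gives T_A·a = T_B·b, together with T_A + T_B = T₀.
T_A = T₀·b/(a+b) = 14200·266/680.0 = 5555 N·m; T_B = 8645 N·m.
τ in each portion: τ_AC = 9.66×10^7 Pa, τ_CB = 1.50×10^8 Pa; maximum is in CB.
τ_max = T_CB·r/J = 8645·0.0332/1.91×10^-6 = 1.504×10^8 Pa.

21800 psi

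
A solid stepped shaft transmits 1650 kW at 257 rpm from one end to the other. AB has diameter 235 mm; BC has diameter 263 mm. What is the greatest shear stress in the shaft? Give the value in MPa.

24.1 MPa

ω = 2π·257/60 = 26.91 rad/s, so T = P/ω = 1650×10³ / 26.91 = 61310 N·m.
Under the same torque, τ_max = 16T/(πd³) is largest where d is smallest — segment AB (d = 235 mm).
τ_max = 16·61310/(π·(0.235)³) = 2.406×10^7 Pa.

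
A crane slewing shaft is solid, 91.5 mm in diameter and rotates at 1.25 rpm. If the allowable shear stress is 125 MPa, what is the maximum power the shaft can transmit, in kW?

J = πd⁴/32 = π(0.0915)⁴/32 = 6.882×10^-6 m⁴.
T_max = τ_allow·J/r = 1.25×10^8 × 6.882×10^-6 / 0.0457 = 18800 N·m.
ω = 2π·1.25/60 = 0.1309 rad/s, so P_max = T_max·ω = 2461 W.

2.46 kW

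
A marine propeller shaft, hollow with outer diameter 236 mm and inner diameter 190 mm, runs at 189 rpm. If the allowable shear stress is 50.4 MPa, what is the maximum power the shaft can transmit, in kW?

1490 kW

J = π(d_o⁴ − d_i⁴)/32 = π(0.236⁴ − 0.190⁴)/32 = 1.766×10^-4 m⁴.
T_max = τ_allow·J/r = 5.04×10^7 × 1.766×10^-4 / 0.118 = 75430 N·m.
ω = 2π·189/60 = 19.79 rad/s, so P_max = T_max·ω = 1.493×10^6 W.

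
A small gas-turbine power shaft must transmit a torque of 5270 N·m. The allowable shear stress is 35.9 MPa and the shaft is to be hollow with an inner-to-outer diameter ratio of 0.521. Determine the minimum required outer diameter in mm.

93.1 mm

For a hollow shaft with d_i/d_o = 0.521: τ_max = 16T/(π d_o³ (1−k⁴)), so d_o = [16T/(π τ_allow (1−k⁴))]^(1/3) = [16·5270/(π·3.59×10^7·0.9263)]^(1/3) = 0.09311 m.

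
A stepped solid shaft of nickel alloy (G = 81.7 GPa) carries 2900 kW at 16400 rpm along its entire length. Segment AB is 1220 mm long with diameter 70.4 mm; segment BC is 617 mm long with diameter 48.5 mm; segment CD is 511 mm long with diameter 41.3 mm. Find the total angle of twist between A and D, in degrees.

4.06°

ω = 2π·16400/60 = 1717 rad/s, so T = P/ω = 2900×10³ / 1717 = 1689 N·m.
J_AB = π(0.0704)⁴/32 = 2.41×10^-6 m⁴; J_BC = π(0.0485)⁴/32 = 5.43×10^-7 m⁴; J_CD = π(0.0413)⁴/32 = 2.86×10^-7 m⁴.
θ = (T/G)·Σ L_i/J_i = (1689/81.7×10⁹)·(1.22/2.41×10^-6 + 0.617/5.43×10^-7 + 0.511/2.86×10^-7) = 0.07091 rad.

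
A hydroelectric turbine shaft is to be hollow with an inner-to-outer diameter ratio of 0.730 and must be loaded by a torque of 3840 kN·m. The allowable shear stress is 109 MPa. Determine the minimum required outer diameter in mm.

630 mm

For a hollow shaft with d_i/d_o = 0.730: τ_max = 16T/(π d_o³ (1−k⁴)), so d_o = [16T/(π τ_allow (1−k⁴))]^(1/3) = [16·3.840e6/(π·1.09×10^8·0.7160)]^(1/3) = 0.6304 m.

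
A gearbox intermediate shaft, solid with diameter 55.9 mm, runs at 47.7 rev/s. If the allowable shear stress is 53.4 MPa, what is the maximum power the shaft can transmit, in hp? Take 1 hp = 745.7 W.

J = πd⁴/32 = π(0.0559)⁴/32 = 9.586×10^-7 m⁴.
T_max = τ_allow·J/r = 5.34×10^7 × 9.586×10^-7 / 0.0279 = 1831 N·m.
ω = 2π·47.7 = 299.7 rad/s, so P_max = T_max·ω = 5.489×10^5 W.

736 hp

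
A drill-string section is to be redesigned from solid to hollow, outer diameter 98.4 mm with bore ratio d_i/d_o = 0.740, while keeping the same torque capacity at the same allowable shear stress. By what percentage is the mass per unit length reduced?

42.6 %

Equal τ_max and T ⇒ the solid shaft needs d_s³ = d_o³(1−k⁴), so d_s = 98.4·(1−0.740⁴)^(1/3) = 87.38 mm.
Area ratio A_h/A_s = d_o²(1−k²)/d_s² = (1−k²)/(1−k⁴)^(2/3) = 0.5738.
Mass saving = 1 − 0.5738 = 42.6 %.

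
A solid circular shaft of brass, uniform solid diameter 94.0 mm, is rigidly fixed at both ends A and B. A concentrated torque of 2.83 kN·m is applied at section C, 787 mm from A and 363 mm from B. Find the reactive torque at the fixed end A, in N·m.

893 N·m

With uniform GJ and both ends fixed, compatibility θ_AC = θ_CB gives T_A·a = T_B·b, together with T_A + T_B = T₀.
T_A = T₀·b/(a+b) = 2830·363/1150 = 893.3 N·m; T_B = 1937 N·m.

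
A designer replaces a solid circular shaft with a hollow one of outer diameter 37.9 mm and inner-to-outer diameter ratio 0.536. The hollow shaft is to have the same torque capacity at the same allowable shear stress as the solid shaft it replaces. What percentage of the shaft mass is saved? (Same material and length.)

Equal τ_max and T ⇒ the solid shaft needs d_s³ = d_o³(1−k⁴), so d_s = 37.9·(1−0.536⁴)^(1/3) = 36.83 mm.
Area ratio A_h/A_s = d_o²(1−k²)/d_s² = (1−k²)/(1−k⁴)^(2/3) = 0.7548.
Mass saving = 1 − 0.7548 = 24.5 %.

24.5 %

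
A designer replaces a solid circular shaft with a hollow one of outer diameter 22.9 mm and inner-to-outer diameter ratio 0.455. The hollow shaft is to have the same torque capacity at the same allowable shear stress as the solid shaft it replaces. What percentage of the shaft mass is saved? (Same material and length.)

Equal τ_max and T ⇒ the solid shaft needs d_s³ = d_o³(1−k⁴), so d_s = 22.9·(1−0.455⁴)^(1/3) = 22.57 mm.
Area ratio A_h/A_s = d_o²(1−k²)/d_s² = (1−k²)/(1−k⁴)^(2/3) = 0.8165.
Mass saving = 1 − 0.8165 = 18.4 %.

18.4 %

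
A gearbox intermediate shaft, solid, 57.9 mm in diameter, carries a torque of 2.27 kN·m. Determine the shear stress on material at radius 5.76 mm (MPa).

11.9 MPa

J = πd⁴/32 = π(0.0579)⁴/32 = 1.103×10^-6 m⁴.
Shear stress varies linearly with radius: τ = T·r/J = 2270 × 0.00576 / 1.103×10^-6 = 1.185×10^7 Pa.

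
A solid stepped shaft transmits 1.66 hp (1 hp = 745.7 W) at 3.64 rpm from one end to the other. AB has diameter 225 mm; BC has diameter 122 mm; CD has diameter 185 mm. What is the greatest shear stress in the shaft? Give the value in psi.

ω = 2π·3.64/60 = 0.3812 rad/s, so T = P/ω = 1.66×745.7 / 0.3812 = 3247 N·m.
Under the same torque, τ_max = 16T/(πd³) is largest where d is smallest — segment BC (d = 122 mm).
τ_max = 16·3247/(π·(0.122)³) = 9.108×10^6 Pa.

1320 psi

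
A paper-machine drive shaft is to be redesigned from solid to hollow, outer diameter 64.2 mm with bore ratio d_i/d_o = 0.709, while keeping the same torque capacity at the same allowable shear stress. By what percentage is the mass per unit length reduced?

Equal τ_max and T ⇒ the solid shaft needs d_s³ = d_o³(1−k⁴), so d_s = 64.2·(1−0.709⁴)^(1/3) = 58.26 mm.
Area ratio A_h/A_s = d_o²(1−k²)/d_s² = (1−k²)/(1−k⁴)^(2/3) = 0.6039.
Mass saving = 1 − 0.6039 = 39.6 %.

39.6 %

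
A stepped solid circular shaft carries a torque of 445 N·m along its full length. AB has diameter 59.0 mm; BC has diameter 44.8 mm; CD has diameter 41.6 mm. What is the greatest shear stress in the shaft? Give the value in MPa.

31.5 MPa

Under the same torque, τ_max = 16T/(πd³) is largest where d is smallest — segment CD (d = 41.6 mm).
τ_max = 16·445.0/(π·(0.0416)³) = 3.148×10^7 Pa.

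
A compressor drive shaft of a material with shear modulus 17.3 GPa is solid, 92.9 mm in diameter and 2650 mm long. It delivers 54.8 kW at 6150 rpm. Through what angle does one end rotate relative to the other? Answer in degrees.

0.102°

ω = 2π·6150/60 = 644.0 rad/s, so T = P/ω = 54.8×10³ / 644.0 = 85.09 N·m.
J = πd⁴/32 = π(0.0929)⁴/32 = 7.312×10^-6 m⁴.
θ = T·L/(G·J) = 85.09 × 2.65 / (17.3×10⁹ × 7.312×10^-6) = 1.782×10^-3 rad.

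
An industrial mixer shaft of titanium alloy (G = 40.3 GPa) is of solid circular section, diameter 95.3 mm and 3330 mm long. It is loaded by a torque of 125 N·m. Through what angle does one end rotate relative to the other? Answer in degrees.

0.0731°

J = πd⁴/32 = π(0.0953)⁴/32 = 8.098×10^-6 m⁴.
θ = T·L/(G·J) = 125.0 × 3.33 / (40.3×10⁹ × 8.098×10^-6) = 1.275×10^-3 rad.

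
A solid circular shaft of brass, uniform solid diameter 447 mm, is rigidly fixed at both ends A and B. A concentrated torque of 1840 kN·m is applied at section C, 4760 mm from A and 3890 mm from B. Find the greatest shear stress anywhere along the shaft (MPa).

57.7 MPa

With uniform GJ and both ends fixed, compatibility θ_AC = θ_CB gives T_A·a = T_B·b, together with T_A + T_B = T₀.
T_A = T₀·b/(a+b) = 1.840e6·3890/8650 = 827500 N·m; T_B = 1.013e6 N·m.
τ in each portion: τ_AC = 4.72×10^7 Pa, τ_CB = 5.77×10^7 Pa; maximum is in CB.
τ_max = T_CB·r/J = 1.013e6·0.224/3.92×10^-3 = 5.774×10^7 Pa.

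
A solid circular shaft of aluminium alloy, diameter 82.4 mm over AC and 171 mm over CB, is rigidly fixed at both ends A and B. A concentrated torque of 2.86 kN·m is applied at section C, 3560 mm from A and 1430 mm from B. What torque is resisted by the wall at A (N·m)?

60.6 N·m

Compatibility: T_A·a/J_AC = T_B·b/J_CB with T_A + T_B = T₀.
J_AC = 4.53×10^-6 m⁴, J_CB = 8.39×10^-5 m⁴, so T_A = T₀·(J_AC/a)/((J_AC/a)+(J_CB/b)) = 60.63 N·m, T_B = 2799 N·m.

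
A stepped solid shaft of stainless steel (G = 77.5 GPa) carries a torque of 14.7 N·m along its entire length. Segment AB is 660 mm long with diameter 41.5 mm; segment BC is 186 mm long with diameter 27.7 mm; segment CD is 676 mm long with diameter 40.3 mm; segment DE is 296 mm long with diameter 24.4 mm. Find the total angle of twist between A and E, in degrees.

0.180°

J_AB = π(0.0415)⁴/32 = 2.91×10^-7 m⁴; J_BC = π(0.0277)⁴/32 = 5.78×10^-8 m⁴; J_CD = π(0.0403)⁴/32 = 2.59×10^-7 m⁴; J_DE = π(0.0244)⁴/32 = 3.48×10^-8 m⁴.
θ = (T/G)·Σ L_i/J_i = (14.70/77.5×10⁹)·(0.660/2.91×10^-7 + 0.186/5.78×10^-8 + 0.676/2.59×10^-7 + 0.296/3.48×10^-8) = 3.149×10^-3 rad.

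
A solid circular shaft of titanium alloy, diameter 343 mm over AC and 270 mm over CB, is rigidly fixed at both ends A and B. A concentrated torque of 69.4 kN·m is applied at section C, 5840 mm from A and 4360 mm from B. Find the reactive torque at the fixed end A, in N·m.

45800 N·m

Compatibility: T_A·a/J_AC = T_B·b/J_CB with T_A + T_B = T₀.
J_AC = 1.36×10^-3 m⁴, J_CB = 5.22×10^-4 m⁴, so T_A = T₀·(J_AC/a)/((J_AC/a)+(J_CB/b)) = 45830 N·m, T_B = 23570 N·m.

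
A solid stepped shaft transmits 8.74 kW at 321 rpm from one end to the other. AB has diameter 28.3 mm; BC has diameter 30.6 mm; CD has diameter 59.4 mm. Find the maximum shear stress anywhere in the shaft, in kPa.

58400 kPa

ω = 2π·321/60 = 33.62 rad/s, so T = P/ω = 8.74×10³ / 33.62 = 260.0 N·m.
Under the same torque, τ_max = 16T/(πd³) is largest where d is smallest — segment AB (d = 28.3 mm).
τ_max = 16·260.0/(π·(0.0283)³) = 5.842×10^7 Pa.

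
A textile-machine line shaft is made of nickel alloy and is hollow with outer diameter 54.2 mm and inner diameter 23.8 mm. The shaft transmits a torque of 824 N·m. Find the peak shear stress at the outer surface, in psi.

3970 psi

J = π(d_o⁴ − d_i⁴)/32 = π(0.0542⁴ − 0.0238⁴)/32 = 8.157×10^-7 m⁴.
τ_max = T·r/J = 824.0 × 0.0271 / 8.157×10^-7 = 2.738×10^7 Pa.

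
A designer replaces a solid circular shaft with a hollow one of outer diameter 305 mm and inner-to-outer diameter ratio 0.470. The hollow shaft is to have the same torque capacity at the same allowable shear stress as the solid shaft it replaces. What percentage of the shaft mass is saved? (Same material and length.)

19.4 %

Equal τ_max and T ⇒ the solid shaft needs d_s³ = d_o³(1−k⁴), so d_s = 305·(1−0.470⁴)^(1/3) = 300.0 mm.
Area ratio A_h/A_s = d_o²(1−k²)/d_s² = (1−k²)/(1−k⁴)^(2/3) = 0.8055.
Mass saving = 1 − 0.8055 = 19.4 %.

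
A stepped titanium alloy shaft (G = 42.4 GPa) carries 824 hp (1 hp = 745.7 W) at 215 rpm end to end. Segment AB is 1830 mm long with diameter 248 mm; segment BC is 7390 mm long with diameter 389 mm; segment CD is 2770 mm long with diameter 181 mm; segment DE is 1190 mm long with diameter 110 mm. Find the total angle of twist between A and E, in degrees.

4.33°

ω = 2π·215/60 = 22.51 rad/s, so T = P/ω = 824×745.7 / 22.51 = 27290 N·m.
J_AB = π(0.248)⁴/32 = 3.71×10^-4 m⁴; J_BC = π(0.389)⁴/32 = 2.25×10^-3 m⁴; J_CD = π(0.181)⁴/32 = 1.05×10^-4 m⁴; J_DE = π(0.110)⁴/32 = 1.44×10^-5 m⁴.
θ = (T/G)·Σ L_i/J_i = (27290/42.4×10⁹)·(1.83/3.71×10^-4 + 7.39/2.25×10^-3 + 2.77/1.05×10^-4 + 1.19/1.44×10^-5) = 0.07550 rad.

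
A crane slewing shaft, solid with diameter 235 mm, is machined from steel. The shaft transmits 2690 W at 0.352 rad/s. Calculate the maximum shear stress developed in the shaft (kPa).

3000 kPa

ω = 0.352 rad/s, so T = P/ω = 2690 / 0.3520 = 7642 N·m.
J = πd⁴/32 = π(0.235)⁴/32 = 2.994×10^-4 m⁴.
τ_max = T·r/J = 7642 × 0.117 / 2.994×10^-4 = 2.999×10^6 Pa.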